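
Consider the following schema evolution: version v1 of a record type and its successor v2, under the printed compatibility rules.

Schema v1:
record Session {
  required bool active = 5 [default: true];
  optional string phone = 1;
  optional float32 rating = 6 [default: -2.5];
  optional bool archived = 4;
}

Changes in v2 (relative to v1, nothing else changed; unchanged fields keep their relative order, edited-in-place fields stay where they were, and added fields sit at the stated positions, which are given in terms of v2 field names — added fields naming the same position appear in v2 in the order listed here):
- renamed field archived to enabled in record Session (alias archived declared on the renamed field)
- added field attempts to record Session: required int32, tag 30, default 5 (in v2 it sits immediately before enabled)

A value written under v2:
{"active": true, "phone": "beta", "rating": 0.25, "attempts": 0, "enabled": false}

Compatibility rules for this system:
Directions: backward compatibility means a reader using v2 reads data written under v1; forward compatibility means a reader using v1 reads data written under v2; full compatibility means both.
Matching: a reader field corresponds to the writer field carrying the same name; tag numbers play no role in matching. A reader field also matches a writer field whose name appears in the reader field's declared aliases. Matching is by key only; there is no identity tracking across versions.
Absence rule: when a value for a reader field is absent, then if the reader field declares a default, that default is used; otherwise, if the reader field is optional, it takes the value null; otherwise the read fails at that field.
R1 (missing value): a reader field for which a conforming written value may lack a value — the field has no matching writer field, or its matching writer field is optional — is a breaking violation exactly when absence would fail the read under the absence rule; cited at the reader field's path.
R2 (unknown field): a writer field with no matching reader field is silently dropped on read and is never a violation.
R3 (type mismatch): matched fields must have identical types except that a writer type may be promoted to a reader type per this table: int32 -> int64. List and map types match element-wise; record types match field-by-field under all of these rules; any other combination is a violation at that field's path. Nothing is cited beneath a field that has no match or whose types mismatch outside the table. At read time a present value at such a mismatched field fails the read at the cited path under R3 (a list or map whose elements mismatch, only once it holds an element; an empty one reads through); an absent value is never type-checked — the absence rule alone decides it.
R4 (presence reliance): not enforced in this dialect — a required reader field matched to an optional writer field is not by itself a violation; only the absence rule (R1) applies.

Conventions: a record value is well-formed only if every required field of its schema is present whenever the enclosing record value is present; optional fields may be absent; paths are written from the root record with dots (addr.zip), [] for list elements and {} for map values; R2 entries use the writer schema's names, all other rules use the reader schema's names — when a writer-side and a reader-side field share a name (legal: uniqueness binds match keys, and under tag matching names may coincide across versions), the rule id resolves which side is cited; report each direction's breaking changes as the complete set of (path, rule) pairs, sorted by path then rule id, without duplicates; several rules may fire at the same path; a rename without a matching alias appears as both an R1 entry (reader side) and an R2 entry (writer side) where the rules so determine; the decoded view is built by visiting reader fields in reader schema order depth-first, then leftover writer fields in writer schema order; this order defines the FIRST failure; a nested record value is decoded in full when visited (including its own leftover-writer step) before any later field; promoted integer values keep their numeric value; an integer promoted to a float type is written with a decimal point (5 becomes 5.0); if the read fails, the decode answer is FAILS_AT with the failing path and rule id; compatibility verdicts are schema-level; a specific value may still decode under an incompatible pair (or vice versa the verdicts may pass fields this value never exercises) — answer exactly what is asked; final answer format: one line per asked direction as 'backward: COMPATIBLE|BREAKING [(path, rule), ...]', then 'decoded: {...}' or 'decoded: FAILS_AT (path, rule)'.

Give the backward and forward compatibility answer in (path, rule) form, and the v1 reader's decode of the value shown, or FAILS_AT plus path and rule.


backward: COMPATIBLE []; forward: COMPATIBLE []; decoded: {"active": true, "phone": "beta", "rating": 0.25, "archived": null}

arrows below run writer -> reader for Session
checking backward for Session: reader v2 against writer v1:
  active: paired with writer active (bool -> bool; writer required)
  phone: paired with writer phone (string -> string; writer optional)
  rating: paired with writer rating (float32 -> float32; writer optional)
  attempts: no writer-side match
  enabled: paired with writer archived (bool -> bool; writer optional)
  => backward: COMPATIBLE
checking forward for Session: reader v1 against writer v2:
  active: paired with writer active (bool -> bool; writer required)
  phone: paired with writer phone (string -> string; writer optional)
  rating: paired with writer rating (float32 -> float32; writer optional)
  archived: no writer-side match
  leftover writer field: attempts
  leftover writer field: enabled
  => forward: COMPATIBLE
decode walk for Session under reader schema v1:
  active := true
  phone := "beta"
  rating := 0.25
  archived := null (missing; optional => null)
  writer attempts: no reader field; dropped
  writer enabled: no reader field; dropped
  => decoded: {"active": true, "phone": "beta", "rating": 0.25, "archived": null}


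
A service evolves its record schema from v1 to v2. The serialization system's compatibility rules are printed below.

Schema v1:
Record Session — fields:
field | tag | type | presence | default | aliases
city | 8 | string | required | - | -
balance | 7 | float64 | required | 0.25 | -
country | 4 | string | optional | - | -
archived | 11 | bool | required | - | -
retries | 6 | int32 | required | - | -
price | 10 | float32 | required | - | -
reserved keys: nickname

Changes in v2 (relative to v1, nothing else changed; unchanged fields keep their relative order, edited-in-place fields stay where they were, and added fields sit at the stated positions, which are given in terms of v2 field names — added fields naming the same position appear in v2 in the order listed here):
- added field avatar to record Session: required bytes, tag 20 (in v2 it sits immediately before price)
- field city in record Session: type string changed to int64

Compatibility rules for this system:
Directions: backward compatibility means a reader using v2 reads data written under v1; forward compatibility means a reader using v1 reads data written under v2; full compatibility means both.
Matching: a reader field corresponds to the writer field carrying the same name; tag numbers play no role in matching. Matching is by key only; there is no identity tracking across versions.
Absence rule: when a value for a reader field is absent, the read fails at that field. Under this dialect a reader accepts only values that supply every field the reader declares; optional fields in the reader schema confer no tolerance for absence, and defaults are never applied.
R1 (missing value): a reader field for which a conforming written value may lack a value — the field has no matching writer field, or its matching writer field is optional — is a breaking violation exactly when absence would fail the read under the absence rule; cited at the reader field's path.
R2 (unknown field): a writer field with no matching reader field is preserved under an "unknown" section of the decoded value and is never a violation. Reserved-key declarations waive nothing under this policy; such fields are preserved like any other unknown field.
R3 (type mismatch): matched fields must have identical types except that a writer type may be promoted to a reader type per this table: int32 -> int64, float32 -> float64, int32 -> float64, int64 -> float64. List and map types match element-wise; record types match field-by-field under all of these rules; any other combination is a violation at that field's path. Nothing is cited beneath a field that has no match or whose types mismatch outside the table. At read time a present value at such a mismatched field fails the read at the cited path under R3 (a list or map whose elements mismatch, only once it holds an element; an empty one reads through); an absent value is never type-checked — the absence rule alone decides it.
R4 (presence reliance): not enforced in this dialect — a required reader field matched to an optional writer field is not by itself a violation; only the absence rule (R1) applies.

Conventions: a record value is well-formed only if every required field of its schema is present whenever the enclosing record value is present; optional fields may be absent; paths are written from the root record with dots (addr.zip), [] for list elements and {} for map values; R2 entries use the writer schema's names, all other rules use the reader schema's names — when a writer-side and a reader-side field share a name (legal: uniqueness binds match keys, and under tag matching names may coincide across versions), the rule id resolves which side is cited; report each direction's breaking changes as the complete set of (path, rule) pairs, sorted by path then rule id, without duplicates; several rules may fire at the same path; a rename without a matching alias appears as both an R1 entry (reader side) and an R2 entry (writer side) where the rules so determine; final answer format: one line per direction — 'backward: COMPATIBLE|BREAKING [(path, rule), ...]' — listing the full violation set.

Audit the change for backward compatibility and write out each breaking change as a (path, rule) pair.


backward: BREAKING [(avatar, R1), (city, R3), (country, R1)]

arrows below run writer -> reader for Session
backward pass over Session, reader schema v2, writer schema v1:
  city: string -> int64, writer required; from city
  balance: float64 -> float64, writer required; from balance
  country: string -> string, writer optional; from country
  archived: bool -> bool, writer required; from archived
  retries: int32 -> int32, writer required; from retries
  avatar: no writer-side match
  price: float32 -> float32, writer required; from price
  rule R1 violated at avatar
  rule R3 violated at city
  rule R1 violated at country
  => backward: BREAKING (3)


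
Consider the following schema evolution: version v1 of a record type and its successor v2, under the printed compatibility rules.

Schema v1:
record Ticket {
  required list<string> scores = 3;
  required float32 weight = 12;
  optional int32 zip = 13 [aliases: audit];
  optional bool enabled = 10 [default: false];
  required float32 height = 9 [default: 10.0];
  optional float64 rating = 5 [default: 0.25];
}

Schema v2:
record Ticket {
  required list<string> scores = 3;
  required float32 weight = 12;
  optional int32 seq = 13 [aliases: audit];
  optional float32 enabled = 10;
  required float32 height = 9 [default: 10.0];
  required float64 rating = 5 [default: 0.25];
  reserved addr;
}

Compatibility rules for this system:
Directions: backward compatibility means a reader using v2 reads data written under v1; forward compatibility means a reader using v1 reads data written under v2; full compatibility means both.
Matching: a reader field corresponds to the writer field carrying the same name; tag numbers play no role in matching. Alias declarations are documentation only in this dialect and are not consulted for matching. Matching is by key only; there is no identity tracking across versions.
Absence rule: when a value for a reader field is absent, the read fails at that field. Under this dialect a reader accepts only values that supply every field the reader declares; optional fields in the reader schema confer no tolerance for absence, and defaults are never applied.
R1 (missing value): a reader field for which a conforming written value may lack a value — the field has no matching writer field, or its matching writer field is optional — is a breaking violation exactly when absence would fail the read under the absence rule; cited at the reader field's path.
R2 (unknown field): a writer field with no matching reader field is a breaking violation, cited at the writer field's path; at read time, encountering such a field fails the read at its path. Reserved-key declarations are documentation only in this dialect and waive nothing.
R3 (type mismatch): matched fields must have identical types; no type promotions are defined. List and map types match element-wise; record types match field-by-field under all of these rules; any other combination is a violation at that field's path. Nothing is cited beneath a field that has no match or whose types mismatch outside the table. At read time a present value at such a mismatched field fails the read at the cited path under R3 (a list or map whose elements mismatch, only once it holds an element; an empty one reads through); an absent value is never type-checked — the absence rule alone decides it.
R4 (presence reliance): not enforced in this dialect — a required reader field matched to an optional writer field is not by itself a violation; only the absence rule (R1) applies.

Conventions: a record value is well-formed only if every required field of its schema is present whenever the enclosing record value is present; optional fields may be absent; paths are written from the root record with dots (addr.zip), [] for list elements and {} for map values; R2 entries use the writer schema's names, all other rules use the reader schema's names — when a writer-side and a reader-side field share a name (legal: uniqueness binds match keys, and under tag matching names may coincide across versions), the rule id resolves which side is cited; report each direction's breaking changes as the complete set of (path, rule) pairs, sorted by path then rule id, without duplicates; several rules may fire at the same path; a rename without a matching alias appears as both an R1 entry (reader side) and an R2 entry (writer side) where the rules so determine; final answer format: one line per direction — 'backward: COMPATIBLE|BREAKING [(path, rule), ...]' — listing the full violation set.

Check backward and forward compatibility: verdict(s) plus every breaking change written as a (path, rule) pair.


the writer's type comes first in each Ticket pair
backward on Ticket — v2 reading data written by v1:
  scores: paired with writer scores (list<string> -> list<string>; writer required)
  weight: paired with writer weight (float32 -> float32; writer required)
  seq: no writer-side match
  enabled: paired with writer enabled (bool -> float32; writer optional)
  height: paired with writer height (float32 -> float32; writer required)
  rating: paired with writer rating (float64 -> float64; writer optional)
  zip (writer side), unknown to reader
  breaking: (enabled, R1)
  breaking: (enabled, R3)
  breaking: (rating, R1)
  breaking: (seq, R1)
  breaking: (zip, R2)
  backward on Ticket therefore BREAKING (5)
forward on Ticket — v1 reading data written by v2:
  scores: paired with writer scores (list<string> -> list<string>; writer required)
  weight: paired with writer weight (float32 -> float32; writer required)
  zip: no writer-side match
  enabled: paired with writer enabled (float32 -> bool; writer optional)
  height: paired with writer height (float32 -> float32; writer required)
  rating: paired with writer rating (float64 -> float64; writer required)
  seq (writer side), unknown to reader
  breaking: (enabled, R1)
  breaking: (enabled, R3)
  breaking: (seq, R2)
  breaking: (zip, R1)
  forward on Ticket therefore BREAKING (4)

backward: BREAKING [(enabled, R1), (enabled, R3), (rating, R1), (seq, R1), (zip, R2)]; forward: BREAKING [(enabled, R1), (enabled, R3), (seq, R2), (zip, R1)]


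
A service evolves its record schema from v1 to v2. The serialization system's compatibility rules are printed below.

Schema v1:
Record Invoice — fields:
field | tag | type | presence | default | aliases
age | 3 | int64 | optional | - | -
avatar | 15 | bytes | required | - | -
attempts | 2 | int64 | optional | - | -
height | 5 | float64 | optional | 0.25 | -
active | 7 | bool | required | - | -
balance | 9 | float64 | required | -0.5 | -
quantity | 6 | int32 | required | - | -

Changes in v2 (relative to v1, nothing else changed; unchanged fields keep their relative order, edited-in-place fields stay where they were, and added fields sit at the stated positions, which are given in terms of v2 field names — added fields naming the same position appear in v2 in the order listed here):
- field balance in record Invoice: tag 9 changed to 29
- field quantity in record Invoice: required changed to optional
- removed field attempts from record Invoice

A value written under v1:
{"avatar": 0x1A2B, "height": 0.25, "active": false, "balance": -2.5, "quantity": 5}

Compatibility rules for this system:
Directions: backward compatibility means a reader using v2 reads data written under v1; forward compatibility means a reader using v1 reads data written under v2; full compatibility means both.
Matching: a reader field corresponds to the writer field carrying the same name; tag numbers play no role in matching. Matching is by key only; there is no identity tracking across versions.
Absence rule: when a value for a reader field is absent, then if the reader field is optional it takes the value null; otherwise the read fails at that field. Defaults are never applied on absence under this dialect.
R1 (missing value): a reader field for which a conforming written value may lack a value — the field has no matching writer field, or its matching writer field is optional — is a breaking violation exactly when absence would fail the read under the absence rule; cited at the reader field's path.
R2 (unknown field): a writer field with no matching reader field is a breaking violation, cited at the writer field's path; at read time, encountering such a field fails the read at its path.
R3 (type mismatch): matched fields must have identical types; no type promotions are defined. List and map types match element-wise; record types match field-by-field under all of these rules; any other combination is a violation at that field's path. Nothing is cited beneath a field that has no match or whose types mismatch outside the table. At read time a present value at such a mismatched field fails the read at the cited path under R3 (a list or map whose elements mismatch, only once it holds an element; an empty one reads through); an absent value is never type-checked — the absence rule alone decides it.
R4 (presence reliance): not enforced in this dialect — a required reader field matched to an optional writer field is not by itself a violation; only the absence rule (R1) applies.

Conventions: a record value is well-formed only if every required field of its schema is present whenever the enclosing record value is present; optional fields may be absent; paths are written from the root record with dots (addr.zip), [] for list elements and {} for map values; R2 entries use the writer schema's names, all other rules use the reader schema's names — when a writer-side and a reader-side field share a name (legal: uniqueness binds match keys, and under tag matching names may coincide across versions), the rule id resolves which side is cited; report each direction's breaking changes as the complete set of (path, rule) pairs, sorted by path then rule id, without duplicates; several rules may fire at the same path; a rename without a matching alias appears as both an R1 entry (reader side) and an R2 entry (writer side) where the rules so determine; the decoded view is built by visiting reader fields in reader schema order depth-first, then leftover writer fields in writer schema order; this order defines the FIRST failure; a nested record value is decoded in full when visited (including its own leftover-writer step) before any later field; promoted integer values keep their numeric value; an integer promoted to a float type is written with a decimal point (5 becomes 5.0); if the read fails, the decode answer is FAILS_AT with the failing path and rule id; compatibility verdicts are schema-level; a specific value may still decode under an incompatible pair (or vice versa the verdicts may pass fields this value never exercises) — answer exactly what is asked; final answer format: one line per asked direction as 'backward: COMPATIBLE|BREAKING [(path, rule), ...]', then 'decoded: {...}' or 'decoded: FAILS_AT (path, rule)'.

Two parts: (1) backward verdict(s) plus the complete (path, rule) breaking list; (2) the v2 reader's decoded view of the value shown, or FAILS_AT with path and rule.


backward: BREAKING [(attempts, R2)]; decoded: {"age": null, "avatar": 0x1A2B, "height": 0.25, "active": false, "balance": -2.5, "quantity": 5}

arrows below run writer -> reader for Invoice
backward on Invoice — v2 reading data written by v1:
  age: paired with writer age (int64 -> int64; writer optional)
  avatar: paired with writer avatar (bytes -> bytes; writer required)
  height: paired with writer height (float64 -> float64; writer optional)
  active: paired with writer active (bool -> bool; writer required)
  balance: paired with writer balance (float64 -> float64; writer required)
  quantity: paired with writer quantity (int32 -> int32; writer required)
  attempts (writer side), unknown to reader
  R2 fires at attempts
  => backward verdict for Invoice: BREAKING, 1 violation(s)
migrating the Invoice value to v2:
  age := null (missing; optional => null)
  avatar := 0x1A2B
  height := 0.25
  active := false
  balance := -2.5
  quantity := 5
  => decoded: {"age": null, "avatar": 0x1A2B, "height": 0.25, "active": false, "balance": -2.5, "quantity": 5}
the rest of the Invoice diff is inert for this question:
  field balance in record Invoice: tag 9 changed to 29 -> no rule fires on it in Invoice's dialect; the asked verdict holds
  field quantity in record Invoice: required changed to optional -> its effect on Invoice is confined to the forward direction, not asked


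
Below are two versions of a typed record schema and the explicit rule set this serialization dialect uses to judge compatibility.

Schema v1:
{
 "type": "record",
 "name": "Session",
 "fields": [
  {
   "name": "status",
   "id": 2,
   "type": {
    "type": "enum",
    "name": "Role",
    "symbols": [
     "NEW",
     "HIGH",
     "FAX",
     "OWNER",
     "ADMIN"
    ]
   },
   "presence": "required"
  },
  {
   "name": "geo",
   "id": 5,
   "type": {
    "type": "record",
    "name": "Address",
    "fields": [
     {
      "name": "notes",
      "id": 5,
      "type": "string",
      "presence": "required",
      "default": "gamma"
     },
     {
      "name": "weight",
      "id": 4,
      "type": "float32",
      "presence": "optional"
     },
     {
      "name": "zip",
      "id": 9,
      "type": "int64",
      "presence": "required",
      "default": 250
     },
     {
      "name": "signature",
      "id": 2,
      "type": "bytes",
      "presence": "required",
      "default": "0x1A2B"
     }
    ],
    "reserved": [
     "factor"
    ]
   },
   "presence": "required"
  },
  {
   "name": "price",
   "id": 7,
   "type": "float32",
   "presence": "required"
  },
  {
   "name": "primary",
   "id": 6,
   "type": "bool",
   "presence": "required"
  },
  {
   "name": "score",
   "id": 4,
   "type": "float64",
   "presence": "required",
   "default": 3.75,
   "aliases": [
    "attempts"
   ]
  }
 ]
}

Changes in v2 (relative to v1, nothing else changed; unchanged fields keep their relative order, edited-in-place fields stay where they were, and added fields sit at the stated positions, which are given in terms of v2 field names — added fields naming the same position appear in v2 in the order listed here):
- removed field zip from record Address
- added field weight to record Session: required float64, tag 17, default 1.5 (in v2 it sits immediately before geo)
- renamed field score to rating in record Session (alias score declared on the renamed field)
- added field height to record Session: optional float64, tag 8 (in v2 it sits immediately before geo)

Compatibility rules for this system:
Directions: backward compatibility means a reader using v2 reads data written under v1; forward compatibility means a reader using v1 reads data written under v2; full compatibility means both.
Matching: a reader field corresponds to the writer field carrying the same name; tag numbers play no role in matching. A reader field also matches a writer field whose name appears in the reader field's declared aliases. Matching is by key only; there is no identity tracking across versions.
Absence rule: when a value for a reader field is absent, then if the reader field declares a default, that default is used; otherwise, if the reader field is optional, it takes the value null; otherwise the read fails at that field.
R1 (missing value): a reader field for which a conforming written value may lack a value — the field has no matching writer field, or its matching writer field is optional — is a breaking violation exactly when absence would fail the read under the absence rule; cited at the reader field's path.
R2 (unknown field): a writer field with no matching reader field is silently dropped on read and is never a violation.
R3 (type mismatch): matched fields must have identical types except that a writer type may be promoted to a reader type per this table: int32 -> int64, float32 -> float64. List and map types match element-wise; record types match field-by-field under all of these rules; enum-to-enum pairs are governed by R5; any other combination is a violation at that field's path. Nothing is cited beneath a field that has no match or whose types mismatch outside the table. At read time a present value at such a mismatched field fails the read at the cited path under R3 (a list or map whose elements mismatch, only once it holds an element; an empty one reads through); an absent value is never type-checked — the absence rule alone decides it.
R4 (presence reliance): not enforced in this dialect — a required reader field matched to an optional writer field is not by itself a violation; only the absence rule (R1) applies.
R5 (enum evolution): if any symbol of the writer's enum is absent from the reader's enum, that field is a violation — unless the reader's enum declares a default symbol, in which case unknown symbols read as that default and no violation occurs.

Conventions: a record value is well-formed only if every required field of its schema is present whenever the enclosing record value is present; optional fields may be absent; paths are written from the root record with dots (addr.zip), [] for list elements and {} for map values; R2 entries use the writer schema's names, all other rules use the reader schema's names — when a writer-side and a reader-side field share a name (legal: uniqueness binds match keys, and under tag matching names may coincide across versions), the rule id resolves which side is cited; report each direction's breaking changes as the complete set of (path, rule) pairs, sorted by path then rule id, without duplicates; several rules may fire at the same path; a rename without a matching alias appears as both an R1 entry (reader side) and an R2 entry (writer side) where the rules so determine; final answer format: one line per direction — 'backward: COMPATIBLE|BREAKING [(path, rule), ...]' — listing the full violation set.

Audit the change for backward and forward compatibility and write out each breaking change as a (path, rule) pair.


the writer's type comes first in each Session pair
backward pass over Session, reader schema v2, writer schema v1:
  writer required, Role -> Role: reader status maps from writer status
  weight: no writer-side match
  height: no writer-side match
  writer required, Address -> Address: reader geo maps from writer geo
  writer required, float32 -> float32: reader price maps from writer price
  writer required, bool -> bool: reader primary maps from writer primary
  writer required, float64 -> float64: reader rating maps from writer score
  writer required, string -> string: reader geo.notes maps from writer geo.notes
  writer optional, float32 -> float32: reader geo.weight maps from writer geo.weight
  writer required, bytes -> bytes: reader geo.signature maps from writer geo.signature
  geo.zip (writer side), unknown to reader
  nothing fires on Session: backward is COMPATIBLE
forward pass over Session, reader schema v1, writer schema v2:
  writer required, Role -> Role: reader status maps from writer status
  writer required, Address -> Address: reader geo maps from writer geo
  writer required, float32 -> float32: reader price maps from writer price
  writer required, bool -> bool: reader primary maps from writer primary
  score: no writer-side match
  weight (writer side), unknown to reader
  height (writer side), unknown to reader
  rating (writer side), unknown to reader
  writer required, string -> string: reader geo.notes maps from writer geo.notes
  writer optional, float32 -> float32: reader geo.weight maps from writer geo.weight
  geo.zip: no writer-side match
  writer required, bytes -> bytes: reader geo.signature maps from writer geo.signature
  nothing fires on Session: forward is COMPATIBLE

backward: COMPATIBLE []; forward: COMPATIBLE []


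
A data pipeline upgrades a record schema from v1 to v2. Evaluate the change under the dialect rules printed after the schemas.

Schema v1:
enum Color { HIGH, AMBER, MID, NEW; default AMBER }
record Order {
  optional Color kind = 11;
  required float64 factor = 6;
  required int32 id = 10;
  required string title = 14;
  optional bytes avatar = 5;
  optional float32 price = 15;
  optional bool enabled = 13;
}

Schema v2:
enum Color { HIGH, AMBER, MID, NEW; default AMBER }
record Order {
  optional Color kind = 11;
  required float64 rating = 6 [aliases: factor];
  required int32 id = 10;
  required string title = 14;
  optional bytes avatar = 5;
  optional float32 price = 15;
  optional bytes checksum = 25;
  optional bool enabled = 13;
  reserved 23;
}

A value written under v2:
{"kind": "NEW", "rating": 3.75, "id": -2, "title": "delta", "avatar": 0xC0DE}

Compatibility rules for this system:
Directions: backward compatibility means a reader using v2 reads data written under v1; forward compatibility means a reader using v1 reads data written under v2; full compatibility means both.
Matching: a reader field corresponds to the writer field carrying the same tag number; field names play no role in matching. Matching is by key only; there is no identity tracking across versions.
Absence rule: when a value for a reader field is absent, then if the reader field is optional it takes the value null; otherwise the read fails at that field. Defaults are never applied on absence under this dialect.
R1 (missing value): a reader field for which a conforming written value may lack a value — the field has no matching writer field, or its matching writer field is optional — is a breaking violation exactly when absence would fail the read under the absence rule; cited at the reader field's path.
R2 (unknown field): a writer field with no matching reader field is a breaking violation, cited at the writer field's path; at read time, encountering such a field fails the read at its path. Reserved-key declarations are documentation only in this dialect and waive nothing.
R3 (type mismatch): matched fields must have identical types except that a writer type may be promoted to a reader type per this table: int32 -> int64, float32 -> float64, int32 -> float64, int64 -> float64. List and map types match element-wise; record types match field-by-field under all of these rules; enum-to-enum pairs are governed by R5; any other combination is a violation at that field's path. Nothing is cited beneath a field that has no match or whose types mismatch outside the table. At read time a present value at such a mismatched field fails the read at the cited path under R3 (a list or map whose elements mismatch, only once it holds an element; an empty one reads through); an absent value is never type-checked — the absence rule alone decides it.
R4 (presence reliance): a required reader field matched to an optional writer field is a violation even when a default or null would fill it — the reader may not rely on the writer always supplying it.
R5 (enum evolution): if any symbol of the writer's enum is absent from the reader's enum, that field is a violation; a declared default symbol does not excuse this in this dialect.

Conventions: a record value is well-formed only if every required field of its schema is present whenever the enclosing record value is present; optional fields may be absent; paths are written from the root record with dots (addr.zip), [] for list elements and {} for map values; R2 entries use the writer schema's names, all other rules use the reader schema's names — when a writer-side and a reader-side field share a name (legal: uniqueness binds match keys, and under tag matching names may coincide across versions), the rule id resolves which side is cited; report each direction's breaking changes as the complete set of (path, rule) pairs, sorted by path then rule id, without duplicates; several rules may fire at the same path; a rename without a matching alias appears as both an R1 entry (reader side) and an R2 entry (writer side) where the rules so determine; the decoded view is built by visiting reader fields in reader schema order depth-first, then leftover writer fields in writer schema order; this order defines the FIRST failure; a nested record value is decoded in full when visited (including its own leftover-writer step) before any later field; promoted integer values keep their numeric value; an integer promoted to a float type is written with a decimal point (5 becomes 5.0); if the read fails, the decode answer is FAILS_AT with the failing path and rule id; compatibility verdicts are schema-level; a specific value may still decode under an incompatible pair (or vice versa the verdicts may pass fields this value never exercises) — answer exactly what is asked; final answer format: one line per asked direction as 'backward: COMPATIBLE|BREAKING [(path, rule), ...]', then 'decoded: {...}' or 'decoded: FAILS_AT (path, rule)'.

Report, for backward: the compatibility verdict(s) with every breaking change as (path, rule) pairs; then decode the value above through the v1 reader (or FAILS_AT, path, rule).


backward: COMPATIBLE []; decoded: {"kind": "NEW", "factor": 3.75, "id": -2, "title": "delta", "avatar": 0xC0DE, "price": null, "enabled": null}

the writer's type comes first in each Order pair
backward pass over Order, reader schema v2, writer schema v1:
  writer optional, Color -> Color: reader kind maps from writer kind
  writer required, float64 -> float64: reader rating maps from writer factor
  writer required, int32 -> int32: reader id maps from writer id
  writer required, string -> string: reader title maps from writer title
  writer optional, bytes -> bytes: reader avatar maps from writer avatar
  writer optional, float32 -> float32: reader price maps from writer price
  checksum: no writer-side match
  writer optional, bool -> bool: reader enabled maps from writer enabled
  => backward verdict for Order: COMPATIBLE, no violations
migrating the Order value to v1:
  kind := "NEW"
  factor := 3.75 (from writer rating)
  id := -2
  title := "delta"
  avatar := 0xC0DE
  price := null (not supplied -> null)
  enabled := null (not supplied -> null)
  => decoded: {"kind": "NEW", "factor": 3.75, "id": -2, "title": "delta", "avatar": 0xC0DE, "price": null, "enabled": null}
diffs on Order not affecting the asked answer:
  added field checksum to record Order: optional bytes, tag 25 (in v2 it sits immediately before enabled) -> matters only for Order's forward compatibility — outside the asked direction
  renamed field factor to rating in record Order (alias factor declared on the renamed field) -> triggers nothing under Order's printed rules — same verdict


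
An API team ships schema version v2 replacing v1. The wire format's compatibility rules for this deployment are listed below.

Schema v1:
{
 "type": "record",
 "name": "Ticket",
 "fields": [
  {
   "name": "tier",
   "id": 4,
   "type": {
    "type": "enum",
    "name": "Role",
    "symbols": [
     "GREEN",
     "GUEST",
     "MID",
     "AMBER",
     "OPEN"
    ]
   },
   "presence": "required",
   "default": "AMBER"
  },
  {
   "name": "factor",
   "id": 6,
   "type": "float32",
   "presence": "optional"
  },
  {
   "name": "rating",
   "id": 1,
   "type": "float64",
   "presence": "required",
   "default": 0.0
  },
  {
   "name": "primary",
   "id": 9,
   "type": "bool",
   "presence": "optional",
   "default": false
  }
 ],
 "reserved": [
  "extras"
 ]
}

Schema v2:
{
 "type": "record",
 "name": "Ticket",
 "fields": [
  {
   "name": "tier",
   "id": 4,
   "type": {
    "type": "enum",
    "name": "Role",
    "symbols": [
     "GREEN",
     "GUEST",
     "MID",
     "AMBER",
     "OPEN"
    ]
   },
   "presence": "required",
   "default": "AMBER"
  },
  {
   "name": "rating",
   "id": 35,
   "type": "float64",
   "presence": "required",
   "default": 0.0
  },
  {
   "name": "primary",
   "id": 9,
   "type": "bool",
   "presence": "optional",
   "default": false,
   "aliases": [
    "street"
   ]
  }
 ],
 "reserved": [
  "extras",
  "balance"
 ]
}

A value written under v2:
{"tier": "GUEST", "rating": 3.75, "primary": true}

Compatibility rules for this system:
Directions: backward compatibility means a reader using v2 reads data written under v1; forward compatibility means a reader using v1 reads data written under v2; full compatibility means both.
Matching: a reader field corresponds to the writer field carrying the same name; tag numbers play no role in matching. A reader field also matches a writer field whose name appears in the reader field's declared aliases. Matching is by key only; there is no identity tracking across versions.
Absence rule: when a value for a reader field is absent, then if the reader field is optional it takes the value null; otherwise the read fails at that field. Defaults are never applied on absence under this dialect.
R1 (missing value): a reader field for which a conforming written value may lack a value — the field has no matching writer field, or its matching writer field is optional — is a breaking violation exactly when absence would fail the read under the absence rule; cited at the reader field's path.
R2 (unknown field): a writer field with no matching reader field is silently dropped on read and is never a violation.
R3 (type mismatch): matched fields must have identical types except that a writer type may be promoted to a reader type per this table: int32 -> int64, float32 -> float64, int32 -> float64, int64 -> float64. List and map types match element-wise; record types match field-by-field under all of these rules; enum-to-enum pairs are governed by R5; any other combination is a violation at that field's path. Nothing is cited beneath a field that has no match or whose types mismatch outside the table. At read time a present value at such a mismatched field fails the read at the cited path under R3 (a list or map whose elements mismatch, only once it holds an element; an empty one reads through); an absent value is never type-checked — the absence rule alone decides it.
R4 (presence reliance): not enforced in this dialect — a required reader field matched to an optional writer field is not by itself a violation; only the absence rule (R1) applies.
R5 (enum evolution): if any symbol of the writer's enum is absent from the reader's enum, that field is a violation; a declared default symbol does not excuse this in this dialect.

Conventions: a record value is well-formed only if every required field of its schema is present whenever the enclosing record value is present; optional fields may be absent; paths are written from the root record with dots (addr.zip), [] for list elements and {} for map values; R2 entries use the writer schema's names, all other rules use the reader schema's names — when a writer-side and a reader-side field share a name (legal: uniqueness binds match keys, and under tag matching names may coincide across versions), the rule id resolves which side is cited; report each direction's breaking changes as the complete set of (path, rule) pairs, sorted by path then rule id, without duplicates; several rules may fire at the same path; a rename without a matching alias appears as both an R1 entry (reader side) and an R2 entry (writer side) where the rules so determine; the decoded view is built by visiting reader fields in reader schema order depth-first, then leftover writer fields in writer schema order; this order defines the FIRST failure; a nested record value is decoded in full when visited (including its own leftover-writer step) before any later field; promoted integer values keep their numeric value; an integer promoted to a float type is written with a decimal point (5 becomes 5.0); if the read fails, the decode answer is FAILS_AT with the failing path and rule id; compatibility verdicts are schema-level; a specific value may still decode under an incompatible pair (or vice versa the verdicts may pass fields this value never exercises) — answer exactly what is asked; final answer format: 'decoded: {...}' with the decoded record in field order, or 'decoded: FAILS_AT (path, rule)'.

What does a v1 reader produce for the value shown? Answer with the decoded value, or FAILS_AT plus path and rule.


each type pair in Ticket: writer, then reader
decode walk for Ticket under reader schema v1:
  tier := "GUEST"
  factor := null (not supplied -> null)
  rating := 3.75
  primary := true
  => decoded: {"tier": "GUEST", "factor": null, "rating": 3.75, "primary": true}
ruling out the remaining Ticket differences:
  removed field factor from record Ticket -> no rule fires on it and the decoded Ticket view is identical with or without it
  field rating in record Ticket: tag 1 changed to 35 -> no rule fires on it and the decoded Ticket view is identical with or without it

decoded: {"tier": "GUEST", "factor": null, "rating": 3.75, "primary": true}
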